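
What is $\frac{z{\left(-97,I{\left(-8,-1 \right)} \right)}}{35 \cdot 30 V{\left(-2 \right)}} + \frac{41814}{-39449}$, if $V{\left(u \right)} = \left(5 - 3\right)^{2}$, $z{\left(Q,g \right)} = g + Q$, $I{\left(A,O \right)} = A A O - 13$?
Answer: $- \frac{30413821}{27614300} \approx -1.1014$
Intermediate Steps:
$I{\left(A,O \right)} = -13 + O A^{2}$ ($I{\left(A,O \right)} = A^{2} O - 13 = O A^{2} - 13 = -13 + O A^{2}$)
$z{\left(Q,g \right)} = Q + g$
$V{\left(u \right)} = 4$ ($V{\left(u \right)} = 2^{2} = 4$)
$\frac{z{\left(-97,I{\left(-8,-1 \right)} \right)}}{35 \cdot 30 V{\left(-2 \right)}} + \frac{41814}{-39449} = \frac{-97 - 77}{35 \cdot 30 \cdot 4} + \frac{41814}{-39449} = \frac{-97 - 77}{1050 \cdot 4} + 41814 \left(- \frac{1}{39449}\right) = \frac{-97 - 77}{4200} - \frac{41814}{39449} = \left(-97 - 77\right) \frac{1}{4200} - \frac{41814}{39449} = \left(-174\right) \frac{1}{4200} - \frac{41814}{39449} = - \frac{29}{700} - \frac{41814}{39449} = - \frac{30413821}{27614300}$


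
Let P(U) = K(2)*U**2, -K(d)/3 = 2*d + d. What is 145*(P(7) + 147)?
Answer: -106575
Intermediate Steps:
K(d) = -9*d (K(d) = -3*(2*d + d) = -9*d)
P(U) = -18*U**2 (P(U) = (-9*2)*U**2 = -18*U**2)
145*(P(7) + 147) = 145*(-18*7**2 + 147) = 145*(-18*49 + 147) = 145*(-882 + 147) = 145*(-735) = -106575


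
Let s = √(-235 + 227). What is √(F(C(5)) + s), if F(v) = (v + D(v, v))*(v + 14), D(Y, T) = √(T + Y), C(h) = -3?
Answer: √(-33 + 2*I*√2 + 11*I*√6) ≈ 2.3923 + 6.2228*I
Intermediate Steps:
F(v) = (14 + v)*(v + √2*√v) (F(v) = (v + √(v + v))*(v + 14) = (v + √(2*v))*(14 + v) = (v + √2*√v)*(14 + v) = (14 + v)*(v + √2*√v))
s = 2*I*√2 (s = √(-8) = 2*I*√2 ≈ 2.8284*I)
√(F(C(5)) + s) = √(((-3)² + 14*(-3) + √2*(-3)^(3/2) + 14*√2*√(-3)) + 2*I*√2) = √((9 - 42 + √2*(-3*I*√3) + 14*√2*(I*√3)) + 2*I*√2) = √((9 - 42 - 3*I*√6 + 14*I*√6) + 2*I*√2) = √((-33 + 11*I*√6) + 2*I*√2) = √(-33 + 2*I*√2 + 11*I*√6)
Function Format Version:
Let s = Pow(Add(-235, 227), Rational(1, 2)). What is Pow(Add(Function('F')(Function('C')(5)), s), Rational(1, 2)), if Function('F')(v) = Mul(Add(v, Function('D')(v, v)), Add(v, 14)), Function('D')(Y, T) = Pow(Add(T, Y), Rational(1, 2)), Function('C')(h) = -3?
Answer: Pow(Add(-33, Mul(2, I, Pow(2, Rational(1, 2))), Mul(11, I, Pow(6, Rational(1, 2)))), Rational(1, 2)) ≈ Add(2.3923, Mul(6.2228, I))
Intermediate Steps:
Function('F')(v) = Mul(Add(14, v), Add(v, Mul(Pow(2, Rational(1, 2)), Pow(v, Rational(1, 2))))) (Function('F')(v) = Mul(Add(v, Pow(Add(v, v), Rational(1, 2))), Add(v, 14)) = Mul(Add(v, Pow(Mul(2, v), Rational(1, 2))), Add(14, v)) = Mul(Add(v, Mul(Pow(2, Rational(1, 2)), Pow(v, Rational(1, 2)))), Add(14, v)) = Mul(Add(14, v), Add(v, Mul(Pow(2, Rational(1, 2)), Pow(v, Rational(1, 2))))))
s = Mul(2, I, Pow(2, Rational(1, 2))) (s = Pow(-8, Rational(1, 2)) = Mul(2, I, Pow(2, Rational(1, 2))) ≈ Mul(2.8284, I))
Pow(Add(Function('F')(Function('C')(5)), s), Rational(1, 2)) = Pow(Add(Add(Pow(-3, 2), Mul(14, -3), Mul(Pow(2, Rational(1, 2)), Pow(-3, Rational(3, 2))), Mul(14, Pow(2, Rational(1, 2)), Pow(-3, Rational(1, 2)))), Mul(2, I, Pow(2, Rational(1, 2)))), Rational(1, 2)) = Pow(Add(Add(9, -42, Mul(Pow(2, Rational(1, 2)), Mul(-3, I, Pow(3, Rational(1, 2)))), Mul(14, Pow(2, Rational(1, 2)), Mul(I, Pow(3, Rational(1, 2))))), Mul(2, I, Pow(2, Rational(1, 2)))), Rational(1, 2)) = Pow(Add(Add(9, -42, Mul(-3, I, Pow(6, Rational(1, 2))), Mul(14, I, Pow(6, Rational(1, 2)))), Mul(2, I, Pow(2, Rational(1, 2)))), Rational(1, 2)) = Pow(Add(Add(-33, Mul(11, I, Pow(6, Rational(1, 2)))), Mul(2, I, Pow(2, Rational(1, 2)))), Rational(1, 2)) = Pow(Add(-33, Mul(2, I, Pow(2, Rational(1, 2))), Mul(11, I, Pow(6, Rational(1, 2)))), Rational(1, 2))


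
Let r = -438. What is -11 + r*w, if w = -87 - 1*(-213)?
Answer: -55199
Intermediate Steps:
w = 126 (w = -87 + 213 = 126)
-11 + r*w = -11 - 438*126 = -11 - 55188 = -55199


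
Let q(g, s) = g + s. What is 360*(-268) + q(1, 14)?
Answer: -96465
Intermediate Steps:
360*(-268) + q(1, 14) = 360*(-268) + (1 + 14) = -96480 + 15 = -96465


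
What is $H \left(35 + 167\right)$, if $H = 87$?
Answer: $17574$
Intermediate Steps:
$H \left(35 + 167\right) = 87 \left(35 + 167\right) = 87 \cdot 202 = 17574$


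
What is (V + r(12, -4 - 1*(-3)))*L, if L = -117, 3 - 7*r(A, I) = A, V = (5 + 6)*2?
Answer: -16965/7 ≈ -2423.6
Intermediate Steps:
V = 22 (V = 11*2 = 22)
r(A, I) = 3/7 - A/7
(V + r(12, -4 - 1*(-3)))*L = (22 + (3/7 - 1/7*12))*(-117) = (22 + (3/7 - 12/7))*(-117) = (22 - 9/7)*(-117) = (145/7)*(-117) = -16965/7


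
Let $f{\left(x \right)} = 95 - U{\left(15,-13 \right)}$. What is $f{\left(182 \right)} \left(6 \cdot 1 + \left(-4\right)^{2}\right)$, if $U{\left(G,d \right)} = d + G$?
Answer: $2046$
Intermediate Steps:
$U{\left(G,d \right)} = G + d$
$f{\left(x \right)} = 93$ ($f{\left(x \right)} = 95 - \left(15 - 13\right) = 95 - 2 = 93$)
$f{\left(182 \right)} \left(6 \cdot 1 + \left(-4\right)^{2}\right) = 93 \left(6 \cdot 1 + \left(-4\right)^{2}\right) = 93 \left(6 + 16\right) = 93 \cdot 22 = 2046$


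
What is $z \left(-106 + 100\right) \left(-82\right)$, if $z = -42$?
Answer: $-20664$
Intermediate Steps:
$z \left(-106 + 100\right) \left(-82\right) = - 42 \left(-106 + 100\right) \left(-82\right) = \left(-42\right) \left(-6\right) \left(-82\right) = 252 \left(-82\right) = -20664$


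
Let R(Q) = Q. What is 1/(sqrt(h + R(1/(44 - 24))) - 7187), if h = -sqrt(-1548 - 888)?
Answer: 10/(-71870 + sqrt(5)*sqrt(1 - 40*I*sqrt(609))) ≈ -0.00013924 + 9.6259e-8*I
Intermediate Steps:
h = -2*I*sqrt(609) (h = -sqrt(-2436) = -2*I*sqrt(609) ≈ -49.356*I)
1/(sqrt(h + R(1/(44 - 24))) - 7187) = 1/(sqrt(-2*I*sqrt(609) + 1/(44 - 24)) - 7187) = 1/(sqrt(-2*I*sqrt(609) + 1/20) - 7187) = 1/(sqrt(1/20 - 2*I*sqrt(609)) - 7187) = 1/(-7187 + sqrt(1/20 - 2*I*sqrt(609)))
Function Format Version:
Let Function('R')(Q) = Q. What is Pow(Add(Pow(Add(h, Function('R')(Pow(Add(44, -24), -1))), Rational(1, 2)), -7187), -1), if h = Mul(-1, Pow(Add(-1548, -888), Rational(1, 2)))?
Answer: Mul(10, Pow(Add(-71870, Mul(Pow(5, Rational(1, 2)), Pow(Add(1, Mul(-40, I, Pow(609, Rational(1, 2)))), Rational(1, 2)))), -1)) ≈ Add(-0.00013924, Mul(9.6259e-8, I))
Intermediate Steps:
h = Mul(-2, I, Pow(609, Rational(1, 2))) (h = Mul(-1, Pow(-2436, Rational(1, 2))) = Mul(-1, Mul(2, I, Pow(609, Rational(1, 2)))) = Mul(-2, I, Pow(609, Rational(1, 2))) ≈ Mul(-49.356, I))
Pow(Add(Pow(Add(h, Function('R')(Pow(Add(44, -24), -1))), Rational(1, 2)), -7187), -1) = Pow(Add(Pow(Add(Mul(-2, I, Pow(609, Rational(1, 2))), Pow(Add(44, -24), -1)), Rational(1, 2)), -7187), -1) = Pow(Add(Pow(Add(Mul(-2, I, Pow(609, Rational(1, 2))), Pow(20, -1)), Rational(1, 2)), -7187), -1) = Pow(Add(Pow(Add(Mul(-2, I, Pow(609, Rational(1, 2))), Rational(1, 20)), Rational(1, 2)), -7187), -1) = Pow(Add(Pow(Add(Rational(1, 20), Mul(-2, I, Pow(609, Rational(1, 2)))), Rational(1, 2)), -7187), -1) = Pow(Add(-7187, Pow(Add(Rational(1, 20), Mul(-2, I, Pow(609, Rational(1, 2)))), Rational(1, 2))), -1)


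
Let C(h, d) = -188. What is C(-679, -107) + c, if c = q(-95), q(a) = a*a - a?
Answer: 8932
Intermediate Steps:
q(a) = a**2 - a
c = 9120 (c = -95*(-1 - 95) = -95*(-96) = 9120)
C(-679, -107) + c = -188 + 9120 = 8932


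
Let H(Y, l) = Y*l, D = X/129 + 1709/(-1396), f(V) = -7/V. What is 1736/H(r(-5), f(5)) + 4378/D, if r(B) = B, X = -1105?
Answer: -351173584/1763041 ≈ -199.19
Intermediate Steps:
D = -1763041/180084 (D = -1105/129 + 1709/(-1396) = -1105*1/129 + 1709*(-1/1396) = -1105/129 - 1709/1396 = -1763041/180084 ≈ -9.7901)
1736/H(r(-5), f(5)) + 4378/D = 1736/((-(-35)/5)) + 4378/(-1763041/180084) = 1736/((-(-35)/5)) + 4378*(-180084/1763041) = 1736/((-5*(-7/5))) - 788407752/1763041 = 1736/7 - 788407752/1763041 = 1736*(⅐) - 788407752/1763041 = 248 - 788407752/1763041 = -351173584/1763041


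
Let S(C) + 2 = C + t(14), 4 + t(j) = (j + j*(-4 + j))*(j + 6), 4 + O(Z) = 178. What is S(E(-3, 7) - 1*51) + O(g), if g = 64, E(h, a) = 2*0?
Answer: 3197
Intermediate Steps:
E(h, a) = 0
O(Z) = 174 (O(Z) = -4 + 178 = 174)
t(j) = -4 + (6 + j)*(j + j*(-4 + j)) (t(j) = -4 + (j + j*(-4 + j))*(j + 6) = -4 + (j + j*(-4 + j))*(6 + j) = -4 + (6 + j)*(j + j*(-4 + j)))
S(C) = 3074 + C (S(C) = -2 + (C + (-4 + 14³ - 18*14 + 3*14²)) = -2 + (C + (-4 + 2744 - 252 + 3*196)) = -2 + (C + (-4 + 2744 - 252 + 588)) = -2 + (C + 3076) = -2 + (3076 + C) = 3074 + C)
S(E(-3, 7) - 1*51) + O(g) = (3074 + (0 - 1*51)) + 174 = (3074 + (0 - 51)) + 174 = (3074 - 51) + 174 = 3023 + 174 = 3197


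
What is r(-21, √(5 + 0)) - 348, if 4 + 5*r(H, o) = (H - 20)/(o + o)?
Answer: -1744/5 - 41*√5/50 ≈ -350.63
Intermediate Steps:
r(H, o) = -⅘ + (-20 + H)/(10*o) (r(H, o) = -⅘ + ((H - 20)/(o + o))/5 = -⅘ + ((-20 + H)/((2*o)))/5 = -⅘ + ((-20 + H)*(1/(2*o)))/5 = -⅘ + ((-20 + H)/(2*o))/5 = -⅘ + (-20 + H)/(10*o))
r(-21, √(5 + 0)) - 348 = (-20 - 21 - 8*√(5 + 0))/(10*(√(5 + 0))) - 348 = (-20 - 21 - 8*√5)/(10*(√5)) - 348 = (√5/5)*(-41 - 8*√5)/10 - 348 = √5*(-41 - 8*√5)/50 - 348 = -348 + √5*(-41 - 8*√5)/50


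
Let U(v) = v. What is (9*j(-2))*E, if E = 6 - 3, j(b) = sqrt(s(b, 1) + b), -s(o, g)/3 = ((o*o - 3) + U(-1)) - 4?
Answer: 27*sqrt(10) ≈ 85.381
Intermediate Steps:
s(o, g) = 24 - 3*o**2 (s(o, g) = -3*(((o*o - 3) - 1) - 4) = -3*(((o**2 - 3) - 1) - 4) = -3*(((-3 + o**2) - 1) - 4) = -3*((-4 + o**2) - 4) = -3*(-8 + o**2) = 24 - 3*o**2)
j(b) = sqrt(24 + b - 3*b**2) (j(b) = sqrt((24 - 3*b**2) + b) = sqrt(24 + b - 3*b**2))
E = 3
(9*j(-2))*E = (9*sqrt(24 - 2 - 3*(-2)**2))*3 = (9*sqrt(24 - 2 - 3*4))*3 = (9*sqrt(24 - 2 - 12))*3 = (9*sqrt(10))*3 = 27*sqrt(10)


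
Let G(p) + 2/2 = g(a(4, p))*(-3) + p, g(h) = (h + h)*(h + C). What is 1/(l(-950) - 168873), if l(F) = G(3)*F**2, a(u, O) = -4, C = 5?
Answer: 1/23296127 ≈ 4.2926e-8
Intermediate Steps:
g(h) = 2*h*(5 + h) (g(h) = (h + h)*(h + 5) = (2*h)*(5 + h) = 2*h*(5 + h))
G(p) = 23 + p (G(p) = -1 + ((2*(-4)*(5 - 4))*(-3) + p) = -1 + ((2*(-4)*1)*(-3) + p) = -1 + (-8*(-3) + p) = -1 + (24 + p) = 23 + p)
l(F) = 26*F**2 (l(F) = (23 + 3)*F**2 = 26*F**2)
1/(l(-950) - 168873) = 1/(26*(-950)**2 - 168873) = 1/(26*902500 - 168873) = 1/(23465000 - 168873) = 1/23296127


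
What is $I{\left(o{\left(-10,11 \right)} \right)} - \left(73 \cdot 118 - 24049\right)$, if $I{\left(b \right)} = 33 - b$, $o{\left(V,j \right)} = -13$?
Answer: $15481$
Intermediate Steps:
$I{\left(o{\left(-10,11 \right)} \right)} - \left(73 \cdot 118 - 24049\right) = \left(33 - -13\right) - \left(73 \cdot 118 - 24049\right) = \left(33 + 13\right) - \left(8614 - 24049\right) = 46 - -15435 = 46 + 15435 = 15481$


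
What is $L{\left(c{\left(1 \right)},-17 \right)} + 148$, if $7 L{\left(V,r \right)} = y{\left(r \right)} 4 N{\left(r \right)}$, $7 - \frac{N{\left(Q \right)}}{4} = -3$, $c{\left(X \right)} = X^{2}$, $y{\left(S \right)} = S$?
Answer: $- \frac{1684}{7} \approx -240.57$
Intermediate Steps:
$N{\left(Q \right)} = 40$ ($N{\left(Q \right)} = 28 - -12 = 28 + 12 = 40$)
$L{\left(V,r \right)} = \frac{160 r}{7}$ ($L{\left(V,r \right)} = \frac{r 4 \cdot 40}{7} = \frac{4 r 40}{7} = \frac{160 r}{7}$)
$L{\left(c{\left(1 \right)},-17 \right)} + 148 = \frac{160}{7} \left(-17\right) + 148 = - \frac{2720}{7} + 148 = - \frac{1684}{7}$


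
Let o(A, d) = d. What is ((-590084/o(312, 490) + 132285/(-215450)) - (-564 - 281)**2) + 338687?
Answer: -795036374929/2111410 ≈ -3.7654e+5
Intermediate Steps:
((-590084/o(312, 490) + 132285/(-215450)) - (-564 - 281)**2) + 338687 = ((-590084/490 + 132285/(-215450)) - (-564 - 281)**2) + 338687 = ((-590084*1/490 + 132285*(-1/215450)) - 1*(-845)**2) + 338687 = ((-295042/245 - 26457/43090) - 1*714025) + 338687 = (-2543968349/2111410 - 714025) + 338687 = -1510143493599/2111410 + 338687 = -795036374929/2111410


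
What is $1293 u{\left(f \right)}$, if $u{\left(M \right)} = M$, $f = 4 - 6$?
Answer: $-2586$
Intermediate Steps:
$f = -2$ ($f = 4 - 6 = -2$)
$1293 u{\left(f \right)} = 1293 \left(-2\right) = -2586$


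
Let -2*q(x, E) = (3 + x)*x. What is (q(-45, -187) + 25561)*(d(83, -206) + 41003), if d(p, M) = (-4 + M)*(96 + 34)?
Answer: 337313048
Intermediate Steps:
q(x, E) = -x*(3 + x)/2 (q(x, E) = -(3 + x)*x/2 = -x*(3 + x)/2)
d(p, M) = -520 + 130*M (d(p, M) = (-4 + M)*130 = -520 + 130*M)
(q(-45, -187) + 25561)*(d(83, -206) + 41003) = (-½*(-45)*(3 - 45) + 25561)*((-520 + 130*(-206)) + 41003) = (-½*(-45)*(-42) + 25561)*((-520 - 26780) + 41003) = (-945 + 25561)*(-27300 + 41003) = 24616*13703 = 337313048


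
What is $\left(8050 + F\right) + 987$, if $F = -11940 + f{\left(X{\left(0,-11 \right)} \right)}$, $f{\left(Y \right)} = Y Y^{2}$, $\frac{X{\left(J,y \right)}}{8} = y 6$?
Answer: $-147200855$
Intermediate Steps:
$X{\left(J,y \right)} = 48 y$ ($X{\left(J,y \right)} = 8 y 6 = 8 \cdot 6 y = 48 y$)
$f{\left(Y \right)} = Y^{3}$
$F = -147209892$ ($F = -11940 + \left(48 \left(-11\right)\right)^{3} = -11940 + \left(-528\right)^{3} = -11940 - 147197952 = -147209892$)
$\left(8050 + F\right) + 987 = \left(8050 - 147209892\right) + 987 = -147201842 + 987 = -147200855$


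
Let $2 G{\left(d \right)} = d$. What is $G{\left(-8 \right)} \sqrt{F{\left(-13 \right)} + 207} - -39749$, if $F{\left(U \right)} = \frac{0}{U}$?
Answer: $39749 - 12 \sqrt{23} \approx 39691.0$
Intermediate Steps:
$G{\left(d \right)} = \frac{d}{2}$
$F{\left(U \right)} = 0$
$G{\left(-8 \right)} \sqrt{F{\left(-13 \right)} + 207} - -39749 = \frac{1}{2} \left(-8\right) \sqrt{0 + 207} - -39749 = - 4 \sqrt{207} + 39749 = - 4 \cdot 3 \sqrt{23} + 39749 = - 12 \sqrt{23} + 39749 = 39749 - 12 \sqrt{23}$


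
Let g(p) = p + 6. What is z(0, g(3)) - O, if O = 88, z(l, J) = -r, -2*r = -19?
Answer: -195/2 ≈ -97.500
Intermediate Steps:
r = 19/2 (r = -½*(-19) = 19/2 ≈ 9.5000)
g(p) = 6 + p
z(l, J) = -19/2 (z(l, J) = -1*19/2 = -19/2)
z(0, g(3)) - O = -19/2 - 1*88 = -19/2 - 88 = -195/2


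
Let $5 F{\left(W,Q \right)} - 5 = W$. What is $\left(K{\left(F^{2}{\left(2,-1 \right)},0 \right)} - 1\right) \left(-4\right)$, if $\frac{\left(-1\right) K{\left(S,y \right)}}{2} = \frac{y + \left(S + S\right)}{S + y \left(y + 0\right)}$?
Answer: $20$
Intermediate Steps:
$F{\left(W,Q \right)} = 1 + \frac{W}{5}$
$K{\left(S,y \right)} = - \frac{2 \left(y + 2 S\right)}{S + y^{2}}$ ($K{\left(S,y \right)} = - 2 \frac{y + \left(S + S\right)}{S + y \left(y + 0\right)} = - 2 \frac{y + 2 S}{S + y y} = - 2 \frac{y + 2 S}{S + y^{2}} = - \frac{2 \left(y + 2 S\right)}{S + y^{2}}$)
$\left(K{\left(F^{2}{\left(2,-1 \right)},0 \right)} - 1\right) \left(-4\right) = \left(\frac{2 \left(\left(-1\right) 0 - 2 \left(1 + \frac{1}{5} \cdot 2\right)^{2}\right)}{\left(1 + \frac{1}{5} \cdot 2\right)^{2} + 0^{2}} - 1\right) \left(-4\right) = \left(\frac{2 \left(0 - 2 \left(1 + \frac{2}{5}\right)^{2}\right)}{\left(1 + \frac{2}{5}\right)^{2} + 0} - 1\right) \left(-4\right) = \left(\frac{2 \left(0 - 2 \left(\frac{7}{5}\right)^{2}\right)}{\left(\frac{7}{5}\right)^{2} + 0} - 1\right) \left(-4\right) = \left(\frac{2 \left(0 - \frac{98}{25}\right)}{\frac{49}{25} + 0} - 1\right) \left(-4\right) = \left(\frac{2 \left(0 - \frac{98}{25}\right)}{\frac{49}{25}} - 1\right) \left(-4\right) = \left(2 \cdot \frac{25}{49} \left(- \frac{98}{25}\right) - 1\right) \left(-4\right) = \left(-4 - 1\right) \left(-4\right) = \left(-5\right) \left(-4\right) = 20$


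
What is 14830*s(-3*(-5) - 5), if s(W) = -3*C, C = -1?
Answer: 44490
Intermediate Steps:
s(W) = 3 (s(W) = -3*(-1) = 3)
14830*s(-3*(-5) - 5) = 14830*3 = 44490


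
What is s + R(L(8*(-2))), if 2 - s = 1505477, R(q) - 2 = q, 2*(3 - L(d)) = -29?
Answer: -3010911/2 ≈ -1.5055e+6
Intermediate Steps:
L(d) = 35/2 (L(d) = 3 - ½*(-29) = 3 + 29/2 = 35/2)
R(q) = 2 + q
s = -1505475 (s = 2 - 1*1505477 = 2 - 1505477 = -1505475)
s + R(L(8*(-2))) = -1505475 + (2 + 35/2) = -1505475 + 39/2 = -3010911/2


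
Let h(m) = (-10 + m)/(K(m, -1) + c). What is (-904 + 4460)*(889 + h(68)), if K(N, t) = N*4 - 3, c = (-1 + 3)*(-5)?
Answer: 116996972/37 ≈ 3.1621e+6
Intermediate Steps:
c = -10 (c = 2*(-5) = -10)
K(N, t) = -3 + 4*N (K(N, t) = 4*N - 3 = -3 + 4*N)
h(m) = (-10 + m)/(-13 + 4*m) (h(m) = (-10 + m)/((-3 + 4*m) - 10) = (-10 + m)/(-13 + 4*m))
(-904 + 4460)*(889 + h(68)) = (-904 + 4460)*(889 + (-10 + 68)/(-13 + 4*68)) = 3556*(889 + 58/(-13 + 272)) = 3556*(889 + 58/259) = 3556*(230309/259) = 116996972/37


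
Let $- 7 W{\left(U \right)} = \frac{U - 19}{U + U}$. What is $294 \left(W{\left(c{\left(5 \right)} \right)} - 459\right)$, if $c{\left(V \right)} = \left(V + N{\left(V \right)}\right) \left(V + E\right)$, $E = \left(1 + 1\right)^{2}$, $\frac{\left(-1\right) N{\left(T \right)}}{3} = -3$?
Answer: $- \frac{809783}{6} \approx -1.3496 \cdot 10^{5}$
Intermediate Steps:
$N{\left(T \right)} = 9$ ($N{\left(T \right)} = \left(-3\right) \left(-3\right) = 9$)
$E = 4$ ($E = 2^{2} = 4$)
$c{\left(V \right)} = \left(4 + V\right) \left(9 + V\right)$ ($c{\left(V \right)} = \left(V + 9\right) \left(V + 4\right) = \left(9 + V\right) \left(4 + V\right) = \left(4 + V\right) \left(9 + V\right)$)
$W{\left(U \right)} = - \frac{-19 + U}{14 U}$ ($W{\left(U \right)} = - \frac{\left(U - 19\right) \frac{1}{U + U}}{7} = - \frac{\left(-19 + U\right) \frac{1}{2 U}}{7} = - \frac{\frac{1}{2} \frac{1}{U} \left(-19 + U\right)}{7} = - \frac{-19 + U}{14 U}$)
$294 \left(W{\left(c{\left(5 \right)} \right)} - 459\right) = 294 \left(\frac{19 - \left(36 + 5^{2} + 13 \cdot 5\right)}{14 \left(36 + 5^{2} + 13 \cdot 5\right)} - 459\right) = 294 \left(\frac{19 - \left(36 + 25 + 65\right)}{14 \left(36 + 25 + 65\right)} - 459\right) = 294 \left(\frac{19 - 126}{14 \cdot 126} - 459\right) = 294 \left(\frac{1}{14} \cdot \frac{1}{126} \left(19 - 126\right) - 459\right) = 294 \left(\frac{1}{14} \cdot \frac{1}{126} \left(-107\right) - 459\right) = 294 \left(- \frac{107}{1764} - 459\right) = 294 \left(- \frac{809783}{1764}\right) = - \frac{809783}{6}$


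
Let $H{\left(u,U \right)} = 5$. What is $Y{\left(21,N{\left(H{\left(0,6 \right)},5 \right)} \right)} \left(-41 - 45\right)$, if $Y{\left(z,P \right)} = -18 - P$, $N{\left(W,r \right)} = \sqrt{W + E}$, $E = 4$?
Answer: $1806$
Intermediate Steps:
$N{\left(W,r \right)} = \sqrt{4 + W}$ ($N{\left(W,r \right)} = \sqrt{W + 4} = \sqrt{4 + W}$)
$Y{\left(21,N{\left(H{\left(0,6 \right)},5 \right)} \right)} \left(-41 - 45\right) = \left(-18 - \sqrt{4 + 5}\right) \left(-41 - 45\right) = \left(-18 - \sqrt{9}\right) \left(-86\right) = \left(-18 - 3\right) \left(-86\right) = \left(-21\right) \left(-86\right) = 1806$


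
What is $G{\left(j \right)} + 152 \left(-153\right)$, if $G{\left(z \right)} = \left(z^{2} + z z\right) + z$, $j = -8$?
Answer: $-23136$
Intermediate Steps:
$G{\left(z \right)} = z + 2 z^{2}$ ($G{\left(z \right)} = \left(z^{2} + z^{2}\right) + z = 2 z^{2} + z = z + 2 z^{2}$)
$G{\left(j \right)} + 152 \left(-153\right) = - 8 \left(1 + 2 \left(-8\right)\right) + 152 \left(-153\right) = - 8 \left(1 - 16\right) - 23256 = \left(-8\right) \left(-15\right) - 23256 = 120 - 23256 = -23136$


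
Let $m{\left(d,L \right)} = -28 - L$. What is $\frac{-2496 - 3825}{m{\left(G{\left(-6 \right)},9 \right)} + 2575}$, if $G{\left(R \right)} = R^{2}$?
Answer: $- \frac{2107}{846} \approx -2.4905$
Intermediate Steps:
$\frac{-2496 - 3825}{m{\left(G{\left(-6 \right)},9 \right)} + 2575} = \frac{-2496 - 3825}{\left(-28 - 9\right) + 2575} = - \frac{6321}{\left(-28 - 9\right) + 2575} = - \frac{6321}{-37 + 2575} = - \frac{6321}{2538} = \left(-6321\right) \frac{1}{2538} = - \frac{2107}{846}$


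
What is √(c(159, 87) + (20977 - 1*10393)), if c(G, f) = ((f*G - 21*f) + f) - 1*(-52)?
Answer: √22729 ≈ 150.76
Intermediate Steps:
c(G, f) = 52 - 20*f + G*f (c(G, f) = ((G*f - 21*f) + f) + 52 = ((-21*f + G*f) + f) + 52 = (-20*f + G*f) + 52 = 52 - 20*f + G*f)
√(c(159, 87) + (20977 - 1*10393)) = √((52 - 20*87 + 159*87) + (20977 - 1*10393)) = √((52 - 1740 + 13833) + (20977 - 10393)) = √(12145 + 10584) = √22729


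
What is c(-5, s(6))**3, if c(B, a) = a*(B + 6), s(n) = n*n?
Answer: 46656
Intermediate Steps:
s(n) = n**2
c(B, a) = a*(6 + B)
c(-5, s(6))**3 = (6**2*(6 - 5))**3 = (36*1)**3 = 36**3 = 46656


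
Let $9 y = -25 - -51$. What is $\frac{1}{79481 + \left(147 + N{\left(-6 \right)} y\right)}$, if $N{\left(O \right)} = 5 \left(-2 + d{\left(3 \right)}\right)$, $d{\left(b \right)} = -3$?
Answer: $\frac{9}{716002} \approx 1.257 \cdot 10^{-5}$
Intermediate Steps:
$y = \frac{26}{9}$ ($y = \frac{-25 - -51}{9} = \frac{-25 + 51}{9} = \frac{1}{9} \cdot 26 = \frac{26}{9} \approx 2.8889$)
$N{\left(O \right)} = -25$ ($N{\left(O \right)} = 5 \left(-2 - 3\right) = 5 \left(-5\right) = -25$)
$\frac{1}{79481 + \left(147 + N{\left(-6 \right)} y\right)} = \frac{1}{79481 + \left(147 - \frac{650}{9}\right)} = \frac{1}{79481 + \frac{673}{9}} = \frac{1}{\frac{716002}{9}} = \frac{9}{716002}$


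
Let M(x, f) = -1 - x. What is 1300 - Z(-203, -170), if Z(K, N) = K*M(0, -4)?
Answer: 1097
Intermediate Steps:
Z(K, N) = -K (Z(K, N) = K*(-1 - 1*0) = K*(-1 + 0) = K*(-1) = -K)
1300 - Z(-203, -170) = 1300 - (-1)*(-203) = 1300 - 1*203 = 1300 - 203 = 1097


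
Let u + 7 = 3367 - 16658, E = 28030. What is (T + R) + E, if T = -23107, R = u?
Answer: -8375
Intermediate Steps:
u = -13298 (u = -7 + (3367 - 16658) = -7 - 13291 = -13298)
R = -13298
(T + R) + E = (-23107 - 13298) + 28030 = -36405 + 28030 = -8375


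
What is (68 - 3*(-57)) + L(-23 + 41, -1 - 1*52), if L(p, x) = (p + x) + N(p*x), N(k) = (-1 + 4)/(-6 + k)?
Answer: 65279/320 ≈ 204.00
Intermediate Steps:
N(k) = 3/(-6 + k)
L(p, x) = p + x + 3/(-6 + p*x) (L(p, x) = (p + x) + 3/(-6 + p*x) = p + x + 3/(-6 + p*x))
(68 - 3*(-57)) + L(-23 + 41, -1 - 1*52) = (68 - 3*(-57)) + (3 + (-6 + (-23 + 41)*(-1 - 1*52))*((-23 + 41) + (-1 - 1*52)))/(-6 + (-23 + 41)*(-1 - 1*52)) = (68 + 171) + (3 + (-6 + 18*(-1 - 52))*(18 + (-1 - 52)))/(-6 + 18*(-1 - 52)) = 239 + (3 + (-6 + 18*(-53))*(18 - 53))/(-6 + 18*(-53)) = 239 + (3 + (-6 - 954)*(-35))/(-6 - 954) = 239 + (3 - 960*(-35))/(-960) = 239 - (3 + 33600)/960 = 239 - 1/960*33603 = 239 - 11201/320 = 65279/320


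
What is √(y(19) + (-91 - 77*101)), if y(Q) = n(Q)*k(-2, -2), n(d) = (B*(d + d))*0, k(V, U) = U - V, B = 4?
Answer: 2*I*√1967 ≈ 88.702*I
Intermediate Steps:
n(d) = 0 (n(d) = (4*(d + d))*0 = (4*(2*d))*0 = (8*d)*0 = 0)
y(Q) = 0 (y(Q) = 0*(-2 - 1*(-2)) = 0*(-2 + 2) = 0*0 = 0)
√(y(19) + (-91 - 77*101)) = √(0 + (-91 - 77*101)) = √(0 + (-91 - 7777)) = √(0 - 7868) = √(-7868) = 2*I*√1967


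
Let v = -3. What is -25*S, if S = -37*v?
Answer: -2775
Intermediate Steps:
S = 111 (S = -37*(-3) = 111)
-25*S = -25*111 = -2775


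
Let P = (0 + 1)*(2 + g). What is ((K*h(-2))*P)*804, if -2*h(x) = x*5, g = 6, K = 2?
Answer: 64320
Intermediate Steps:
P = 8 (P = (0 + 1)*(2 + 6) = 1*8 = 8)
h(x) = -5*x/2 (h(x) = -x*5/2 = -5*x/2)
((K*h(-2))*P)*804 = ((2*(-5/2*(-2)))*8)*804 = ((2*5)*8)*804 = (10*8)*804 = 80*804 = 64320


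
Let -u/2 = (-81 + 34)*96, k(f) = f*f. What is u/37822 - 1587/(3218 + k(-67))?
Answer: 1587409/48582359 ≈ 0.032675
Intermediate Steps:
k(f) = f**2
u = 9024 (u = -2*(-81 + 34)*96 = -(-94)*96 = -2*(-4512) = 9024)
u/37822 - 1587/(3218 + k(-67)) = 9024/37822 - 1587/(3218 + (-67)**2) = 9024*(1/37822) - 1587/(3218 + 4489) = 4512/18911 - 1587/7707 = 4512/18911 - 1587*1/7707 = 4512/18911 - 529/2569 = 1587409/48582359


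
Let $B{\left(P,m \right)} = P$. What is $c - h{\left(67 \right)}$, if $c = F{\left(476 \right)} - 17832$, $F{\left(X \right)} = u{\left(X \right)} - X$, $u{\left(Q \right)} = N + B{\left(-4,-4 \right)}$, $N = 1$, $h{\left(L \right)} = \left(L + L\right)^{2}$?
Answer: $-36267$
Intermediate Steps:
$h{\left(L \right)} = 4 L^{2}$ ($h{\left(L \right)} = \left(2 L\right)^{2} = 4 L^{2}$)
$u{\left(Q \right)} = -3$ ($u{\left(Q \right)} = 1 - 4 = -3$)
$F{\left(X \right)} = -3 - X$
$c = -18311$ ($c = \left(-3 - 476\right) - 17832 = -479 - 17832 = -18311$)
$c - h{\left(67 \right)} = -18311 - 4 \cdot 67^{2} = -18311 - 4 \cdot 4489 = -18311 - 17956 = -36267$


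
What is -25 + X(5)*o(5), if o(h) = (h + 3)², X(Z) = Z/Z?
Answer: 39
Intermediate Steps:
X(Z) = 1
o(h) = (3 + h)²
-25 + X(5)*o(5) = -25 + 1*(3 + 5)² = -25 + 1*8² = -25 + 1*64 = -25 + 64 = 39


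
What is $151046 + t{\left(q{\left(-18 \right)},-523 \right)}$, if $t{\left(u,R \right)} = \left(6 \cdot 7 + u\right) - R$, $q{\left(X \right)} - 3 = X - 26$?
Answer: $151570$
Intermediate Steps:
$q{\left(X \right)} = -23 + X$ ($q{\left(X \right)} = 3 + \left(X - 26\right) = 3 + \left(-26 + X\right) = -23 + X$)
$t{\left(u,R \right)} = 42 + u - R$ ($t{\left(u,R \right)} = \left(42 + u\right) - R = 42 + u - R$)
$151046 + t{\left(q{\left(-18 \right)},-523 \right)} = 151046 - -524 = 151046 + \left(42 - 41 + 523\right) = 151046 + 524 = 151570$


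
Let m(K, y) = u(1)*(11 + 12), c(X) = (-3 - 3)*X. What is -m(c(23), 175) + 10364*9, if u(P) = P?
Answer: 93253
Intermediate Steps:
c(X) = -6*X
m(K, y) = 23 (m(K, y) = 1*(11 + 12) = 1*23 = 23)
-m(c(23), 175) + 10364*9 = -1*23 + 10364*9 = -23 + 93276 = 93253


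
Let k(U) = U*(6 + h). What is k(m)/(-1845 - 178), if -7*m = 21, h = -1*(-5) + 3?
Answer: 6/289 ≈ 0.020761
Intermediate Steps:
h = 8 (h = 5 + 3 = 8)
m = -3 (m = -⅐*21 = -3)
k(U) = 14*U (k(U) = U*(6 + 8) = U*14 = 14*U)
k(m)/(-1845 - 178) = (14*(-3))/(-1845 - 178) = -42/(-2023) = -42*(-1/2023) = 6/289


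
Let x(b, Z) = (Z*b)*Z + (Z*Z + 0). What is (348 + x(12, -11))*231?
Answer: 443751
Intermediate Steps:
x(b, Z) = Z**2 + b*Z**2 (x(b, Z) = b*Z**2 + (Z**2 + 0) = b*Z**2 + Z**2 = Z**2 + b*Z**2)
(348 + x(12, -11))*231 = (348 + (-11)**2*(1 + 12))*231 = (348 + 121*13)*231 = (348 + 1573)*231 = 1921*231 = 443751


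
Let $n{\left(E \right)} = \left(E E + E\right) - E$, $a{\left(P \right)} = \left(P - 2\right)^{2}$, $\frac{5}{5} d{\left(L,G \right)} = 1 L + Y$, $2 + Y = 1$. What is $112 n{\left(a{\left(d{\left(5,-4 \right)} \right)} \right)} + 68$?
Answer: $1860$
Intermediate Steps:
$Y = -1$ ($Y = -2 + 1 = -1$)
$d{\left(L,G \right)} = -1 + L$ ($d{\left(L,G \right)} = 1 L - 1 = L - 1 = -1 + L$)
$a{\left(P \right)} = \left(-2 + P\right)^{2}$
$n{\left(E \right)} = E^{2}$ ($n{\left(E \right)} = \left(E^{2} + E\right) - E = \left(E + E^{2}\right) - E = E^{2}$)
$112 n{\left(a{\left(d{\left(5,-4 \right)} \right)} \right)} + 68 = 112 \left(\left(-2 + \left(-1 + 5\right)\right)^{2}\right)^{2} + 68 = 112 \left(\left(-2 + 4\right)^{2}\right)^{2} + 68 = 112 \left(2^{2}\right)^{2} + 68 = 112 \cdot 4^{2} + 68 = 112 \cdot 16 + 68 = 1792 + 68 = 1860$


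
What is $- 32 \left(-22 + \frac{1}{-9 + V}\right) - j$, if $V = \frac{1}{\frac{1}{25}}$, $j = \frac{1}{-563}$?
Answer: $\frac{395227}{563} \approx 702.0$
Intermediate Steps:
$j = - \frac{1}{563} \approx -0.0017762$
$V = 25$ ($V = \frac{1}{\frac{1}{25}} = 25$)
$- 32 \left(-22 + \frac{1}{-9 + V}\right) - j = - 32 \left(-22 + \frac{1}{-9 + 25}\right) - - \frac{1}{563} = - 32 \left(-22 + \frac{1}{16}\right) + \frac{1}{563} = \left(-32\right) \left(- \frac{351}{16}\right) + \frac{1}{563} = 702 + \frac{1}{563} = \frac{395227}{563}$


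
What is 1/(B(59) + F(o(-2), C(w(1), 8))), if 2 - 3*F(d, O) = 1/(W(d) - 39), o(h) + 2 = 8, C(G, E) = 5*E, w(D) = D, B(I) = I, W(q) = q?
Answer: 99/5908 ≈ 0.016757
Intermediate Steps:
o(h) = 6 (o(h) = -2 + 8 = 6)
F(d, O) = ⅔ - 1/(3*(-39 + d)) (F(d, O) = ⅔ - 1/(3*(d - 39)) = ⅔ - 1/(3*(-39 + d)))
1/(B(59) + F(o(-2), C(w(1), 8))) = 1/(59 + (-79 + 2*6)/(3*(-39 + 6))) = 1/(59 + (⅓)*(-79 + 12)/(-33)) = 1/(59 + (⅓)*(-1/33)*(-67)) = 1/(59 + 67/99) = 1/(5908/99) = 99/5908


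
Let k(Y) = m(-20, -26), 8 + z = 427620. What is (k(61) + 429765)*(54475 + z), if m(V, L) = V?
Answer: 207174477815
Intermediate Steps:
z = 427612 (z = -8 + 427620 = 427612)
k(Y) = -20
(k(61) + 429765)*(54475 + z) = (-20 + 429765)*(54475 + 427612) = 429745*482087 = 207174477815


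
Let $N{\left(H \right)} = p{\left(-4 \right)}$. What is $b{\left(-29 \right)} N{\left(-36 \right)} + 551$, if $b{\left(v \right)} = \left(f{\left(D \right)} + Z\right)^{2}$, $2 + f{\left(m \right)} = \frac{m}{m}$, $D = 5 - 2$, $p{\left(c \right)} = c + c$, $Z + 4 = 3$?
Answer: $519$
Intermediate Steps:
$Z = -1$ ($Z = -4 + 3 = -1$)
$p{\left(c \right)} = 2 c$
$D = 3$ ($D = 5 - 2 = 3$)
$N{\left(H \right)} = -8$ ($N{\left(H \right)} = 2 \left(-4\right) = -8$)
$f{\left(m \right)} = -1$ ($f{\left(m \right)} = -2 + \frac{m}{m} = -2 + 1 = -1$)
$b{\left(v \right)} = 4$ ($b{\left(v \right)} = \left(-1 - 1\right)^{2} = \left(-2\right)^{2} = 4$)
$b{\left(-29 \right)} N{\left(-36 \right)} + 551 = 4 \left(-8\right) + 551 = -32 + 551 = 519$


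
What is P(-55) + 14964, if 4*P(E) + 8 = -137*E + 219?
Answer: 33801/2 ≈ 16901.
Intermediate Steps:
P(E) = 211/4 - 137*E/4 (P(E) = -2 + (-137*E + 219)/4 = -2 + (219 - 137*E)/4 = -2 + (219/4 - 137*E/4) = 211/4 - 137*E/4)
P(-55) + 14964 = (211/4 - 137/4*(-55)) + 14964 = (211/4 + 7535/4) + 14964 = 3873/2 + 14964 = 33801/2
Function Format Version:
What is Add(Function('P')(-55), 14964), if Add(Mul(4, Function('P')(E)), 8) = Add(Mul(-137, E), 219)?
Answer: Rational(33801, 2) ≈ 16901.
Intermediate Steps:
Function('P')(E) = Add(Rational(211, 4), Mul(Rational(-137, 4), E)) (Function('P')(E) = Add(-2, Mul(Rational(1, 4), Add(Mul(-137, E), 219))) = Add(-2, Mul(Rational(1, 4), Add(219, Mul(-137, E)))) = Add(-2, Add(Rational(219, 4), Mul(Rational(-137, 4), E))) = Add(Rational(211, 4), Mul(Rational(-137, 4), E)))
Add(Function('P')(-55), 14964) = Add(Add(Rational(211, 4), Mul(Rational(-137, 4), -55)), 14964) = Add(Add(Rational(211, 4), Rational(7535, 4)), 14964) = Add(Rational(3873, 2), 14964) = Rational(33801, 2)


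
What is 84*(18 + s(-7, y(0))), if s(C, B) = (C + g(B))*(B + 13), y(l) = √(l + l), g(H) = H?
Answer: -6132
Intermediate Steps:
y(l) = √2*√l (y(l) = √(2*l) = √2*√l)
s(C, B) = (13 + B)*(B + C) (s(C, B) = (C + B)*(B + 13) = (B + C)*(13 + B) = (13 + B)*(B + C))
84*(18 + s(-7, y(0))) = 84*(18 + ((√2*√0)² + 13*(√2*√0) + 13*(-7) + (√2*√0)*(-7))) = 84*(18 + ((√2*0)² + 13*(√2*0) - 91 + (√2*0)*(-7))) = 84*(18 + (0² + 13*0 - 91 + 0*(-7))) = 84*(18 + (0 + 0 - 91 + 0)) = 84*(18 - 91) = 84*(-73) = -6132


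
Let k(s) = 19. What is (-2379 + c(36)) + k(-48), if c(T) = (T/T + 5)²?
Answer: -2324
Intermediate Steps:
c(T) = 36 (c(T) = (1 + 5)² = 6² = 36)
(-2379 + c(36)) + k(-48) = (-2379 + 36) + 19 = -2343 + 19 = -2324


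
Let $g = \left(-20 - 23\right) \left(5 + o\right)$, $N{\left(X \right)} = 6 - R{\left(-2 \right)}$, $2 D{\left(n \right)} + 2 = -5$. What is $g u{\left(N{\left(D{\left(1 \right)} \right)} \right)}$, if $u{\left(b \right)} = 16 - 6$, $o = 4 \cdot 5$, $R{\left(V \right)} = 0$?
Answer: $-10750$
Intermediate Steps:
$D{\left(n \right)} = - \frac{7}{2}$ ($D{\left(n \right)} = -1 + \frac{1}{2} \left(-5\right) = -1 - \frac{5}{2} = - \frac{7}{2}$)
$o = 20$
$N{\left(X \right)} = 6$ ($N{\left(X \right)} = 6 - 0 = 6 + 0 = 6$)
$u{\left(b \right)} = 10$ ($u{\left(b \right)} = 16 - 6 = 10$)
$g = -1075$ ($g = \left(-20 - 23\right) \left(5 + 20\right) = \left(-43\right) 25 = -1075$)
$g u{\left(N{\left(D{\left(1 \right)} \right)} \right)} = \left(-1075\right) 10 = -10750$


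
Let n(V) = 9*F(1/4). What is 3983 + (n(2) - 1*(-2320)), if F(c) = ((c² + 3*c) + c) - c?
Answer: 100965/16 ≈ 6310.3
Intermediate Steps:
F(c) = c² + 3*c (F(c) = (c² + 4*c) - c = c² + 3*c)
n(V) = 117/16 (n(V) = 9*((3 + 1/4)/4) = 9*((3 + ¼)/4) = 9*((¼)*(13/4)) = 9*(13/16) = 117/16)
3983 + (n(2) - 1*(-2320)) = 3983 + (117/16 - 1*(-2320)) = 3983 + (117/16 + 2320) = 3983 + 37237/16 = 100965/16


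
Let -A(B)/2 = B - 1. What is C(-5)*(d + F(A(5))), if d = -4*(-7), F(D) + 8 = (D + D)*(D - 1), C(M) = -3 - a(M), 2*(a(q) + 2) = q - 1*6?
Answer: 738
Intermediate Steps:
A(B) = 2 - 2*B (A(B) = -2*(B - 1) = -2*(-1 + B) = 2 - 2*B)
a(q) = -5 + q/2 (a(q) = -2 + (q - 1*6)/2 = -2 + (q - 6)/2 = -2 + (-6 + q)/2 = -2 + (-3 + q/2) = -5 + q/2)
C(M) = 2 - M/2 (C(M) = -3 - (-5 + M/2) = -3 + (5 - M/2) = 2 - M/2)
F(D) = -8 + 2*D*(-1 + D) (F(D) = -8 + (D + D)*(D - 1) = -8 + (2*D)*(-1 + D) = -8 + 2*D*(-1 + D))
d = 28
C(-5)*(d + F(A(5))) = (2 - ½*(-5))*(28 + (-8 - 2*(2 - 2*5) + 2*(2 - 2*5)²)) = (2 + 5/2)*(28 + (-8 - 2*(2 - 10) + 2*(2 - 10)²)) = 9*(28 + (-8 - 2*(-8) + 2*(-8)²))/2 = 9*(28 + (-8 + 16 + 2*64))/2 = 9*(28 + (-8 + 16 + 128))/2 = 9*(28 + 136)/2 = (9/2)*164 = 738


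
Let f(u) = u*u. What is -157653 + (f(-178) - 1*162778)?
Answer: -288747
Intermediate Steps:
f(u) = u²
-157653 + (f(-178) - 1*162778) = -157653 + ((-178)² - 1*162778) = -157653 + (31684 - 162778) = -157653 - 131094 = -288747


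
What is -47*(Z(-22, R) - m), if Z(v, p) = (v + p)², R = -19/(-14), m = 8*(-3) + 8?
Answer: -4072879/196 ≈ -20780.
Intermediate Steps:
m = -16 (m = -24 + 8 = -16)
R = 19/14 (R = -19*(-1/14) = 19/14 ≈ 1.3571)
Z(v, p) = (p + v)²
-47*(Z(-22, R) - m) = -47*((19/14 - 22)² - 1*(-16)) = -47*((-289/14)² + 16) = -47*(83521/196 + 16) = -47*86657/196 = -4072879/196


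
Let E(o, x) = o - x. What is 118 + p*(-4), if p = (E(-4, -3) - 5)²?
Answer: -26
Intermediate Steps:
p = 36 (p = ((-4 - 1*(-3)) - 5)² = ((-4 + 3) - 5)² = (-1 - 5)² = (-6)² = 36)
118 + p*(-4) = 118 + 36*(-4) = 118 - 144 = -26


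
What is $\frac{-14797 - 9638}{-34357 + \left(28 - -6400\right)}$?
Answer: $\frac{24435}{27929} \approx 0.8749$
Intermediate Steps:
$\frac{-14797 - 9638}{-34357 + \left(28 - -6400\right)} = - \frac{24435}{-34357 + \left(28 + 6400\right)} = - \frac{24435}{-34357 + 6428} = - \frac{24435}{-27929} = \left(-24435\right) \left(- \frac{1}{27929}\right) = \frac{24435}{27929}$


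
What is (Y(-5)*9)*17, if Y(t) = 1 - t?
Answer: 918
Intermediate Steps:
(Y(-5)*9)*17 = ((1 - 1*(-5))*9)*17 = ((1 + 5)*9)*17 = (6*9)*17 = 54*17 = 918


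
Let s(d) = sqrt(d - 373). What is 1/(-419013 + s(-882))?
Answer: -419013/175571895424 - I*sqrt(1255)/175571895424 ≈ -2.3866e-6 - 2.0177e-10*I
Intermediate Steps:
s(d) = sqrt(-373 + d)
1/(-419013 + s(-882)) = 1/(-419013 + sqrt(-373 - 882)) = 1/(-419013 + sqrt(-1255)) = 1/(-419013 + I*sqrt(1255))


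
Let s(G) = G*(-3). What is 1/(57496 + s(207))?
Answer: 1/56875 ≈ 1.7582e-5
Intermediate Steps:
s(G) = -3*G
1/(57496 + s(207)) = 1/(57496 - 3*207) = 1/(57496 - 621) = 1/56875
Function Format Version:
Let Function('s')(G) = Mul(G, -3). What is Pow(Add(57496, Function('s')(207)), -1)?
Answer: Rational(1, 56875) ≈ 1.7582e-5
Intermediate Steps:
Function('s')(G) = Mul(-3, G)
Pow(Add(57496, Function('s')(207)), -1) = Pow(Add(57496, Mul(-3, 207)), -1) = Pow(Add(57496, -621), -1) = Pow(56875, -1) = Rational(1, 56875)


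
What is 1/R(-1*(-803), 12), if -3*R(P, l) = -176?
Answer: 3/176 ≈ 0.017045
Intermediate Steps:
R(P, l) = 176/3 (R(P, l) = -⅓*(-176) = 176/3)
1/R(-1*(-803), 12) = 1/(176/3) = 3/176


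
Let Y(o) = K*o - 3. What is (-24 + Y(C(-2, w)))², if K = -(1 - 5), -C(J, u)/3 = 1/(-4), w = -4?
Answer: 576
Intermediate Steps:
C(J, u) = ¾ (C(J, u) = -3/(-4) = -3*(-¼) = ¾)
K = 4 (K = -1*(-4) = 4)
Y(o) = -3 + 4*o (Y(o) = 4*o - 3 = -3 + 4*o)
(-24 + Y(C(-2, w)))² = (-24 + (-3 + 4*(¾)))² = (-24 + (-3 + 3))² = (-24 + 0)² = (-24)² = 576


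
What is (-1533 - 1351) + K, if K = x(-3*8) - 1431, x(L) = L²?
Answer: -3739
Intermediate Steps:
K = -855 (K = (-3*8)² - 1431 = (-24)² - 1431 = 576 - 1431 = -855)
(-1533 - 1351) + K = (-1533 - 1351) - 855 = -2884 - 855 = -3739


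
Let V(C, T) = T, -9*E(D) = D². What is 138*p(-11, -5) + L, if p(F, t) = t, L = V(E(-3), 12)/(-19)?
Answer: -13122/19 ≈ -690.63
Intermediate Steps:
E(D) = -D²/9
L = -12/19 (L = 12/(-19) = 12*(-1/19) = -12/19 ≈ -0.63158)
138*p(-11, -5) + L = 138*(-5) - 12/19 = -690 - 12/19 = -13122/19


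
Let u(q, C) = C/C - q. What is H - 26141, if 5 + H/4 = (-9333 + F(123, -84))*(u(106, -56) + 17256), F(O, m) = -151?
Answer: -650666497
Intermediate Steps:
u(q, C) = 1 - q
H = -650640356 (H = -20 + 4*((-9333 - 151)*((1 - 1*106) + 17256)) = -20 + 4*(-9484*((1 - 106) + 17256)) = -20 + 4*(-9484*(-105 + 17256)) = -20 + 4*(-9484*17151) = -20 + 4*(-162660084) = -20 - 650640336 = -650640356)
H - 26141 = -650640356 - 26141 = -650666497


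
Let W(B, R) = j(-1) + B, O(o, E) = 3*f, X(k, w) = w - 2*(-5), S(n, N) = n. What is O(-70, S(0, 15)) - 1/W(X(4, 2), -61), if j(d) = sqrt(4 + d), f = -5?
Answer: -709/47 + sqrt(3)/141 ≈ -15.073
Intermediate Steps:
X(k, w) = 10 + w (X(k, w) = w + 10 = 10 + w)
O(o, E) = -15 (O(o, E) = 3*(-5) = -15)
W(B, R) = B + sqrt(3) (W(B, R) = sqrt(4 - 1) + B = sqrt(3) + B = B + sqrt(3))
O(-70, S(0, 15)) - 1/W(X(4, 2), -61) = -15 - 1/((10 + 2) + sqrt(3)) = -15 - 1/(12 + sqrt(3))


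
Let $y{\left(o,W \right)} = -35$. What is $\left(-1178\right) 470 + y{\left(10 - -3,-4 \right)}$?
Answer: $-553695$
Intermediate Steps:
$\left(-1178\right) 470 + y{\left(10 - -3,-4 \right)} = \left(-1178\right) 470 - 35 = -553660 - 35 = -553695$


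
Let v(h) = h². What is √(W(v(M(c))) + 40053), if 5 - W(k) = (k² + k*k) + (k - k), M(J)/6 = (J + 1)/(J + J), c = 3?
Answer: 39*√26 ≈ 198.86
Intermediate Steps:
M(J) = 3*(1 + J)/J (M(J) = 6*((J + 1)/(J + J)) = 6*((1 + J)/((2*J))) = 6*((1 + J)*(1/(2*J))) = 6*((1 + J)/(2*J)) = 3*(1 + J)/J)
W(k) = 5 - 2*k² (W(k) = 5 - ((k² + k*k) + (k - k)) = 5 - ((k² + k²) + 0) = 5 - (2*k² + 0) = 5 - 2*k²)
√(W(v(M(c))) + 40053) = √((5 - 2*(3 + 3/3)⁴) + 40053) = √((5 - 2*(3 + 3*(⅓))⁴) + 40053) = √((5 - 2*(3 + 1)⁴) + 40053) = √((5 - 2*(4²)²) + 40053) = √((5 - 2*16²) + 40053) = √((5 - 2*256) + 40053) = √((5 - 512) + 40053) = √(-507 + 40053) = √39546 = 39*√26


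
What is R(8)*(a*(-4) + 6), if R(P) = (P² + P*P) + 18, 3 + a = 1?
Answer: 2044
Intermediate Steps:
a = -2 (a = -3 + 1 = -2)
R(P) = 18 + 2*P² (R(P) = (P² + P²) + 18 = 2*P² + 18 = 18 + 2*P²)
R(8)*(a*(-4) + 6) = (18 + 2*8²)*(-2*(-4) + 6) = (18 + 2*64)*(8 + 6) = (18 + 128)*14 = 146*14 = 2044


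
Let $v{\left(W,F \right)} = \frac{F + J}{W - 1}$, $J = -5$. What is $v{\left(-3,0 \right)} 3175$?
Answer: $\frac{15875}{4} \approx 3968.8$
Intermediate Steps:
$v{\left(W,F \right)} = \frac{-5 + F}{-1 + W}$ ($v{\left(W,F \right)} = \frac{F - 5}{W - 1} = \frac{-5 + F}{-1 + W}$)
$v{\left(-3,0 \right)} 3175 = \frac{-5 + 0}{-1 - 3} \cdot 3175 = \frac{1}{-4} \left(-5\right) 3175 = \left(- \frac{1}{4}\right) \left(-5\right) 3175 = \frac{5}{4} \cdot 3175 = \frac{15875}{4}$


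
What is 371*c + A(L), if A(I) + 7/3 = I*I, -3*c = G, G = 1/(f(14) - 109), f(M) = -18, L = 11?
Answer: 45583/381 ≈ 119.64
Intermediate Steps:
G = -1/127 (G = 1/(-18 - 109) = 1/(-127) = -1/127 ≈ -0.0078740)
c = 1/381 (c = -1/3*(-1/127) = 1/381 ≈ 0.0026247)
A(I) = -7/3 + I**2 (A(I) = -7/3 + I*I = -7/3 + I**2)
371*c + A(L) = 371*(1/381) + (-7/3 + 11**2) = 371/381 + (-7/3 + 121) = 371/381 + 356/3 = 45583/381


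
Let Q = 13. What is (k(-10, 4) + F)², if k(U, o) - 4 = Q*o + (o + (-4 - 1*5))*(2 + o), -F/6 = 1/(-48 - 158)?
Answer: 7187761/10609 ≈ 677.52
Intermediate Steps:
F = 3/103 (F = -6/(-48 - 158) = -6/(-206) = -6*(-1/206) = 3/103 ≈ 0.029126)
k(U, o) = 4 + 13*o + (-9 + o)*(2 + o) (k(U, o) = 4 + (13*o + (o + (-4 - 1*5))*(2 + o)) = 4 + (13*o + (o + (-4 - 5))*(2 + o)) = 4 + (13*o + (o - 9)*(2 + o)) = 4 + (13*o + (-9 + o)*(2 + o)) = 4 + 13*o + (-9 + o)*(2 + o))
(k(-10, 4) + F)² = ((-14 + 4² + 6*4) + 3/103)² = ((-14 + 16 + 24) + 3/103)² = (26 + 3/103)² = (2681/103)² = 7187761/10609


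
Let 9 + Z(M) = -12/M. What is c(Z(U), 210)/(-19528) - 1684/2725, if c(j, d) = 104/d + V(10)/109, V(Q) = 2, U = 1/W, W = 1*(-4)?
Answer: -345308791/558744900 ≈ -0.61801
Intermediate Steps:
W = -4
U = -¼ (U = 1/(-4) = -¼ ≈ -0.25000)
Z(M) = -9 - 12/M
c(j, d) = 2/109 + 104/d (c(j, d) = 104/d + 2/109 = 2/109 + 104/d)
c(Z(U), 210)/(-19528) - 1684/2725 = (2/109 + 104/210)/(-19528) - 1684/2725 = (2/109 + 104*(1/210))*(-1/19528) - 1684*1/2725 = (2/109 + 52/105)*(-1/19528) - 1684/2725 = (5878/11445)*(-1/19528) - 1684/2725 = -2939/111748980 - 1684/2725 = -345308791/558744900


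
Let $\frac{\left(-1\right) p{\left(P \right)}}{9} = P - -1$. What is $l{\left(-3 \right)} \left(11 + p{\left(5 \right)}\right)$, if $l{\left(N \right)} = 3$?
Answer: $-129$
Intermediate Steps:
$p{\left(P \right)} = -9 - 9 P$ ($p{\left(P \right)} = - 9 \left(P - -1\right) = - 9 \left(P + 1\right) = - 9 \left(1 + P\right) = -9 - 9 P$)
$l{\left(-3 \right)} \left(11 + p{\left(5 \right)}\right) = 3 \left(11 - 54\right) = 3 \left(-43\right) = -129$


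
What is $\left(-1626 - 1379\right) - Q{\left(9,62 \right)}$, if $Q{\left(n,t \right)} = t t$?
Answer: $-6849$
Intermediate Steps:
$Q{\left(n,t \right)} = t^{2}$
$\left(-1626 - 1379\right) - Q{\left(9,62 \right)} = \left(-1626 - 1379\right) - 62^{2} = -3005 - 3844 = -6849$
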